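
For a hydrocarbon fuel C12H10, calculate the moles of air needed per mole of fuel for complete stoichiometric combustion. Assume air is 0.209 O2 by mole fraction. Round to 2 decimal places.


Balanced combustion: C12H10 + 14.5 O2 -> 12 CO2 + 5 H2O
O2 needed = C + H/4 = 12 + 10/4 = 14.50 moles
Air moles = O2 / 0.209 = 14.50 / 0.209 = 69.38 moles air


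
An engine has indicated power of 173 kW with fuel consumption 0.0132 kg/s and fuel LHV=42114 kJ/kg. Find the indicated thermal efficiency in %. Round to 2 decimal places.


eta_ith = (IP / (mf * LHV)) * 100
Denominator = 0.0132 * 42114 = 555.9048 kW
eta_ith = (173 / 555.9048) * 100 = 31.12%


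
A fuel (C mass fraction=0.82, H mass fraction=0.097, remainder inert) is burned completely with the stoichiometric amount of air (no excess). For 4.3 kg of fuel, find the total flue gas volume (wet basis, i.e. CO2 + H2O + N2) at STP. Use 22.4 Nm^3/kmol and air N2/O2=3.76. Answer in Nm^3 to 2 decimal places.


Per kg fuel: CO2 = (C/12 kmol)*22.4 = (0.82/12)*22.4 = 1.53067 Nm^3
Per kg fuel: H2O = (H/2 kmol)*22.4 = (0.097/2)*22.4 = 1.08640 Nm^3
O2 needed per kg fuel = C/12 + H/4 = 0.82/12 + 0.097/4 = 0.09258333 kmol
Per kg fuel: N2 = O2*3.76*22.4 = 0.09258333*3.76*22.4 = 7.79774 Nm^3
Total per kg = 1.53067 + 1.08640 + 7.79774 = 10.41481 Nm^3
Total = 10.41481 * 4.3 = 44.78 Nm^3


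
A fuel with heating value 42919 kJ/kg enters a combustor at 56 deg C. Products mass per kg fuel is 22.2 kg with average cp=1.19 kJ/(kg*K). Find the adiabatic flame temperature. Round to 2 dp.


T_ad = T_in + Hc / (m_p * cp)
Denominator = 22.2 * 1.19 = 26.4180
Temperature rise = 42919 / 26.4180 = 1624.61 K
T_ad = 56 + 1624.61 = 1680.61 deg C


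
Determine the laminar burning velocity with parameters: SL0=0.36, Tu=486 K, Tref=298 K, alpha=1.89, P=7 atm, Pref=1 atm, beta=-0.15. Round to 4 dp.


SL = SL0 * (Tu/Tref)^alpha * (P/Pref)^beta
T ratio = 486/298 = 1.63087248
(T ratio)^alpha = 1.63087248^1.89 = 2.520425
(P/Pref)^beta = 7^(-0.15) = 0.746853
SL = 0.36 * 2.520425 * 0.746853 = 0.6777 m/s


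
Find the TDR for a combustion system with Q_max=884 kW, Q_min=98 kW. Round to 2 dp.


TDR = Q_max / Q_min
TDR = 884 / 98 = 9.02


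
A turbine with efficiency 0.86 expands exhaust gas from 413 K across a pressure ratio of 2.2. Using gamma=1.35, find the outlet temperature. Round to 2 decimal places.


T_out = T_in * (1 - eta * (1 - PR^(-(gamma-1)/gamma)))
Exponent = -(1.35-1)/1.35 = -0.25925926
PR^exp = 2.2^(-0.25925926) = 0.81512413
Factor = 1 - 0.86*(1 - 0.81512413) = 0.84100675
T_out = 413 * 0.84100675 = 347.34 K


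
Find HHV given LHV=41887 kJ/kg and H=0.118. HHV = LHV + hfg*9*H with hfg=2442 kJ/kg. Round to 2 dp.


HHV = LHV + hfg * 9 * H
Water addition = 2442 * 9 * 0.118 = 2593.404 kJ/kg
HHV = 41887 + 2593.404 = 44480.40 kJ/kg


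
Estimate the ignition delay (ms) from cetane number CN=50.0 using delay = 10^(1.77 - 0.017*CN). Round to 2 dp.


delay = 10^(1.77 - 0.017*CN)
Exponent = 1.77 - 0.017*50.0 = 0.9200
delay = 10^0.9200 = 8.32 ms


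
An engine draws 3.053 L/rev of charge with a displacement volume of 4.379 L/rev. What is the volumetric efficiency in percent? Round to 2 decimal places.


eta_v = (V_actual / V_disp) * 100
Ratio = 3.053 / 4.379 = 0.6972
eta_v = 0.6972 * 100 = 69.72%


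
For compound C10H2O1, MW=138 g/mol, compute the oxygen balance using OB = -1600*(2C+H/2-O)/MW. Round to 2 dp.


OB = -1600 * (2C + H/2 - O) / MW
Inner = 2*10 + 2/2 - 1 = 20.00
OB = -1600 * 20.00 / 138 = -231.88%


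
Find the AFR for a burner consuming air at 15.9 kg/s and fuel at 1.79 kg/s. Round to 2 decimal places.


AFR = m_air / m_fuel
AFR = 15.9 / 1.79 = 8.88


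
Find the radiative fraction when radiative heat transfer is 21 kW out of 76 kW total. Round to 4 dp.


f_rad = Q_rad / Q_total
f_rad = 21 / 76 = 0.2763


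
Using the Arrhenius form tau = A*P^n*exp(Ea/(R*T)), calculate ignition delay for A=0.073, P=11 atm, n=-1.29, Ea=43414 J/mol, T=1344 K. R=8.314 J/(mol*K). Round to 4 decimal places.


tau = A * P^n * exp(Ea/(R*T))
P^n = 11^(-1.29) = 0.04535273
Ea/(R*T) = 43414/(8.314*1344) = 3.885264
exp(Ea/(R*T)) = 48.679783
tau = 0.073 * 0.04535273 * 48.679783 = 0.1612 ms


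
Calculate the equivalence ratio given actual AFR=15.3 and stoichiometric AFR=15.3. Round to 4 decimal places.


phi = AFR_stoich / AFR_actual
phi = 15.3 / 15.3 = 1.0000


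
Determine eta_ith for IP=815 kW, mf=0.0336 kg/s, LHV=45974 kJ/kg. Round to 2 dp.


eta_ith = (IP / (mf * LHV)) * 100
Denominator = 0.0336 * 45974 = 1544.7264 kW
eta_ith = (815 / 1544.7264) * 100 = 52.76%


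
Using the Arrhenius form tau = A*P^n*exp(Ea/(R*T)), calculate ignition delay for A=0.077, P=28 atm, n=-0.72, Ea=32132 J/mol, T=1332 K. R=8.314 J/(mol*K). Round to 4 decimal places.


tau = A * P^n * exp(Ea/(R*T))
P^n = 28^(-0.72) = 0.09079171
Ea/(R*T) = 32132/(8.314*1332) = 2.901506
exp(Ea/(R*T)) = 18.201541
tau = 0.077 * 0.09079171 * 18.201541 = 0.1272 ms


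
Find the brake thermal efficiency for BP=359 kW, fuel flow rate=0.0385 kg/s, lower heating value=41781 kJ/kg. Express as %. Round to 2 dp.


eta_BTE = (BP / (mf * LHV)) * 100
Denominator = 0.0385 * 41781 = 1608.5685 kW
eta_BTE = (359 / 1608.5685) * 100 = 22.32%


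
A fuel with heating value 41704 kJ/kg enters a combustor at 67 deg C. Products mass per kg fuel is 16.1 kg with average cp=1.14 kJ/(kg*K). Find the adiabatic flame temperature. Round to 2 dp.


T_ad = T_in + Hc / (m_p * cp)
Denominator = 16.1 * 1.14 = 18.3540
Temperature rise = 41704 / 18.3540 = 2272.20 K
T_ad = 67 + 2272.20 = 2339.20 deg C


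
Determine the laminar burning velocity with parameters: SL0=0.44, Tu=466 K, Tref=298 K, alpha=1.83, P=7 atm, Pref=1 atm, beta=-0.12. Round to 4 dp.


SL = SL0 * (Tu/Tref)^alpha * (P/Pref)^beta
T ratio = 466/298 = 1.56375839
(T ratio)^alpha = 1.56375839^1.83 = 2.266368
(P/Pref)^beta = 7^(-0.12) = 0.791750
SL = 0.44 * 2.266368 * 0.791750 = 0.7895 m/s


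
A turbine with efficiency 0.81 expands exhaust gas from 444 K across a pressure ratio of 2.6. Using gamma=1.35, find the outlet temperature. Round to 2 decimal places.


T_out = T_in * (1 - eta * (1 - PR^(-(gamma-1)/gamma)))
Exponent = -(1.35-1)/1.35 = -0.25925926
PR^exp = 2.6^(-0.25925926) = 0.78057442
Factor = 1 - 0.81*(1 - 0.78057442) = 0.82226528
T_out = 444 * 0.82226528 = 365.09 K


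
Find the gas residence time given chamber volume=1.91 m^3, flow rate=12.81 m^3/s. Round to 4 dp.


tau = V / Q_flow
tau = 1.91 / 12.81 = 0.1491 s


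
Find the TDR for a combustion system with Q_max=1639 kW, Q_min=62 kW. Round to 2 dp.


TDR = Q_max / Q_min
TDR = 1639 / 62 = 26.44


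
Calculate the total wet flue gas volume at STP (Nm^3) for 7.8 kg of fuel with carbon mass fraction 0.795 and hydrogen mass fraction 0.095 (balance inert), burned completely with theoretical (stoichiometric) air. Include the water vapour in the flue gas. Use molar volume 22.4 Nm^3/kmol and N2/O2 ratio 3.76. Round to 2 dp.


Per kg fuel: CO2 = (C/12 kmol)*22.4 = (0.795/12)*22.4 = 1.48400 Nm^3
Per kg fuel: H2O = (H/2 kmol)*22.4 = (0.095/2)*22.4 = 1.06400 Nm^3
O2 needed per kg fuel = C/12 + H/4 = 0.795/12 + 0.095/4 = 0.09000000 kmol
Per kg fuel: N2 = O2*3.76*22.4 = 0.09000000*3.76*22.4 = 7.58016 Nm^3
Total per kg = 1.48400 + 1.06400 + 7.58016 = 10.12816 Nm^3
Total = 10.12816 * 7.8 = 79.00 Nm^3


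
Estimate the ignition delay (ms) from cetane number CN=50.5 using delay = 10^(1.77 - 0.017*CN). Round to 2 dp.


delay = 10^(1.77 - 0.017*CN)
Exponent = 1.77 - 0.017*50.5 = 0.9115
delay = 10^0.9115 = 8.16 ms


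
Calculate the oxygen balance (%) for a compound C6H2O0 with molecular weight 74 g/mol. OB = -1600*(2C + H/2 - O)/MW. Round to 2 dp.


OB = -1600 * (2C + H/2 - O) / MW
Inner = 2*6 + 2/2 - 0 = 13.00
OB = -1600 * 13.00 / 74 = -281.08%


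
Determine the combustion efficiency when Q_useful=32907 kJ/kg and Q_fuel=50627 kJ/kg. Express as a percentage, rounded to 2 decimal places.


Efficiency = (Q_useful / Q_fuel) * 100
Efficiency = (32907 / 50627) * 100
Efficiency = 0.6500 * 100 = 65.00%


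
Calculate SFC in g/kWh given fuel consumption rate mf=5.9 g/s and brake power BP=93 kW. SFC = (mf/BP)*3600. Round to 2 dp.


SFC = (mf / BP) * 3600
Rate = 5.9 / 93 = 0.063441 g/(s*kW)
SFC = 0.063441 * 3600 = 228.39 g/kWh


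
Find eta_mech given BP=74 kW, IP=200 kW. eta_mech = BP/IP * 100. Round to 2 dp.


eta_mech = (BP / IP) * 100
Ratio = 74 / 200 = 0.3700
eta_mech = 0.3700 * 100 = 37.00%


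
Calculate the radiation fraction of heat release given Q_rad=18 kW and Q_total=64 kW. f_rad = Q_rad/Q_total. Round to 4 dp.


f_rad = Q_rad / Q_total
f_rad = 18 / 64 = 0.2813


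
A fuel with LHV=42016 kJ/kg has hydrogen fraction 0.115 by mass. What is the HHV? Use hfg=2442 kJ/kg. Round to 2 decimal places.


HHV = LHV + hfg * 9 * H
Water addition = 2442 * 9 * 0.115 = 2527.470 kJ/kg
HHV = 42016 + 2527.470 = 44543.47 kJ/kg


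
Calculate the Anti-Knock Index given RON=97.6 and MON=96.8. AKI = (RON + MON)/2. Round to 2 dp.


AKI = (RON + MON) / 2
AKI = (97.6 + 96.8) / 2
AKI = 194.4 / 2 = 97.20


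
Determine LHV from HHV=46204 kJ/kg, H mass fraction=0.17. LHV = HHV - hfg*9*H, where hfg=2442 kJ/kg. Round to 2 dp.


LHV = HHV - hfg * 9 * H
Water correction = 2442 * 9 * 0.17 = 3736.260 kJ/kg
LHV = 46204 - 3736.260 = 42467.74 kJ/kg


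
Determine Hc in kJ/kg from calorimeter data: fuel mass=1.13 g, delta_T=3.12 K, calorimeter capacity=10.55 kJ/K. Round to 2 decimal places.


Hc = C_cal * delta_T / m_fuel
Q_released = 10.55 * 3.12 = 32.9160 kJ
m_fuel = 1.13 g = 1.13/1000 kg = 0.001130 kg
Hc = 32.9160 / 0.001130 = 29129.20 kJ/kg


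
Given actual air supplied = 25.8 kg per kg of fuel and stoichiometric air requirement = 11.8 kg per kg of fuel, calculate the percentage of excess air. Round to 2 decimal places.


Excess air = actual - stoichiometric = 25.8 - 11.8 = 14.00 kg/kg fuel
Excess air % = (excess / stoich) * 100 = (14.00 / 11.8) * 100 = 118.64%


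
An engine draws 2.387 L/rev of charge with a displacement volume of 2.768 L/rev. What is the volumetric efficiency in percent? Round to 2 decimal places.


eta_v = (V_actual / V_disp) * 100
Ratio = 2.387 / 2.768 = 0.8624
eta_v = 0.8624 * 100 = 86.24%


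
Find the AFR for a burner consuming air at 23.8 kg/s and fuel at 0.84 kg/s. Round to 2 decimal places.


AFR = m_air / m_fuel
AFR = 23.8 / 0.84 = 28.33


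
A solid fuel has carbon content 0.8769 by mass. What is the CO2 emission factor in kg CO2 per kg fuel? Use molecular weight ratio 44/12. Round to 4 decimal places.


EF = C_frac * (M_CO2 / M_C)
EF = 0.8769 * (44/12)
EF = 0.8769 * 3.666667 = 3.2153 kg_CO2/kg_fuel


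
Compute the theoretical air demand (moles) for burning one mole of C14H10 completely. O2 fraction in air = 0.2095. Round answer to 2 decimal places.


Balanced combustion: C14H10 + 16.5 O2 -> 14 CO2 + 5 H2O
O2 needed = C + H/4 = 14 + 10/4 = 16.50 moles
Air moles = O2 / 0.2095 = 16.50 / 0.2095 = 78.76 moles air


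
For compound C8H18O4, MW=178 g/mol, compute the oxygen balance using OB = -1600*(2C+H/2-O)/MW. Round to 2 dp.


OB = -1600 * (2C + H/2 - O) / MW
Inner = 2*8 + 18/2 - 4 = 21.00
OB = -1600 * 21.00 / 178 = -188.76%


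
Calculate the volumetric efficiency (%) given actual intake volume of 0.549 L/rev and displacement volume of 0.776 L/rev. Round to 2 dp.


eta_v = (V_actual / V_disp) * 100
Ratio = 0.549 / 0.776 = 0.7075
eta_v = 0.7075 * 100 = 70.75%


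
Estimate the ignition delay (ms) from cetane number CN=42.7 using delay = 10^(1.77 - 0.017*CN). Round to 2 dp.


delay = 10^(1.77 - 0.017*CN)
Exponent = 1.77 - 0.017*42.7 = 1.0441
delay = 10^1.0441 = 11.07 ms


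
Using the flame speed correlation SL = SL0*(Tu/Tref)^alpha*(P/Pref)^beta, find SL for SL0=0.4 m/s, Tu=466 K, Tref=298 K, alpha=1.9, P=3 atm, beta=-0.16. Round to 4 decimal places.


SL = SL0 * (Tu/Tref)^alpha * (P/Pref)^beta
T ratio = 466/298 = 1.56375839
(T ratio)^alpha = 1.56375839^1.9 = 2.338419
(P/Pref)^beta = 3^(-0.16) = 0.838804
SL = 0.4 * 2.338419 * 0.838804 = 0.7846 m/s


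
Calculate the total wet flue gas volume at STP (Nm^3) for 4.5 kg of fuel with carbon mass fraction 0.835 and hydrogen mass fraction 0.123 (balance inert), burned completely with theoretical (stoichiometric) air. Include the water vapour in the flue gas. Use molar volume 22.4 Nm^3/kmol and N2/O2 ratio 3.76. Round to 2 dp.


Per kg fuel: CO2 = (C/12 kmol)*22.4 = (0.835/12)*22.4 = 1.55867 Nm^3
Per kg fuel: H2O = (H/2 kmol)*22.4 = (0.123/2)*22.4 = 1.37760 Nm^3
O2 needed per kg fuel = C/12 + H/4 = 0.835/12 + 0.123/4 = 0.10033333 kmol
Per kg fuel: N2 = O2*3.76*22.4 = 0.10033333*3.76*22.4 = 8.45047 Nm^3
Total per kg = 1.55867 + 1.37760 + 8.45047 = 11.38674 Nm^3
Total = 11.38674 * 4.5 = 51.24 Nm^3


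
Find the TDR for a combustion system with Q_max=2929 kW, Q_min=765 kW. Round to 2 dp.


TDR = Q_max / Q_min
TDR = 2929 / 765 = 3.83


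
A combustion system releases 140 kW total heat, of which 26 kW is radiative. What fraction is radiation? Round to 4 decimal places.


f_rad = Q_rad / Q_total
f_rad = 26 / 140 = 0.1857


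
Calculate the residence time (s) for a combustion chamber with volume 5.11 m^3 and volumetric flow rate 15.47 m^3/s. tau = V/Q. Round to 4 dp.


tau = V / Q_flow
tau = 5.11 / 15.47 = 0.3303 s


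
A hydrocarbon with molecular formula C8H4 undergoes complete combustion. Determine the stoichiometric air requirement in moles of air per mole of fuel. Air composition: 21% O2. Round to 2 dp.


Balanced combustion: C8H4 + 9 O2 -> 8 CO2 + 2 H2O
O2 needed = C + H/4 = 8 + 4/4 = 9.00 moles
Air moles = O2 / 0.21 = 9.00 / 0.21 = 42.86 moles air


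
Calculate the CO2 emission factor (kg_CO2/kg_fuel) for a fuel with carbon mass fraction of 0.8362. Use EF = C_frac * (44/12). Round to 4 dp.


EF = C_frac * (M_CO2 / M_C)
EF = 0.8362 * (44/12)
EF = 0.8362 * 3.666667 = 3.0661 kg_CO2/kg_fuel


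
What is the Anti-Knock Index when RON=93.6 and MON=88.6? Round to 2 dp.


AKI = (RON + MON) / 2
AKI = (93.6 + 88.6) / 2
AKI = 182.2 / 2 = 91.10


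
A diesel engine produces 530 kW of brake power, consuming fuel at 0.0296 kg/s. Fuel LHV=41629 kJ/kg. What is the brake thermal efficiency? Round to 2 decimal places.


eta_BTE = (BP / (mf * LHV)) * 100
Denominator = 0.0296 * 41629 = 1232.2184 kW
eta_BTE = (530 / 1232.2184) * 100 = 43.01%


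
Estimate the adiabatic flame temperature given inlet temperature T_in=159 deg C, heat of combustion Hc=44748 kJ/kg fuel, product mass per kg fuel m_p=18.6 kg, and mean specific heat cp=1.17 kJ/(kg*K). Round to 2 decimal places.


T_ad = T_in + Hc / (m_p * cp)
Denominator = 18.6 * 1.17 = 21.7620
Temperature rise = 44748 / 21.7620 = 2056.24 K
T_ad = 159 + 2056.24 = 2215.24 deg C


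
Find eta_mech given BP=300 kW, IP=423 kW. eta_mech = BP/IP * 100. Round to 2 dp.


eta_mech = (BP / IP) * 100
Ratio = 300 / 423 = 0.7092
eta_mech = 0.7092 * 100 = 70.92%


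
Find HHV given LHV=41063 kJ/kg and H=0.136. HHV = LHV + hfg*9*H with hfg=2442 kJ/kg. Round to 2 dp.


HHV = LHV + hfg * 9 * H
Water addition = 2442 * 9 * 0.136 = 2989.008 kJ/kg
HHV = 41063 + 2989.008 = 44052.01 kJ/kg


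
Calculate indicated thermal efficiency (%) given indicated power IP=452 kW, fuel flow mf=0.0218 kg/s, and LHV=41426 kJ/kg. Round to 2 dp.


eta_ith = (IP / (mf * LHV)) * 100
Denominator = 0.0218 * 41426 = 903.0868 kW
eta_ith = (452 / 903.0868) * 100 = 50.05%


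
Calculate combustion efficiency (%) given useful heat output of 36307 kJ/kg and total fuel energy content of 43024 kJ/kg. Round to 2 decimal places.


Efficiency = (Q_useful / Q_fuel) * 100
Efficiency = (36307 / 43024) * 100
Efficiency = 0.8439 * 100 = 84.39%


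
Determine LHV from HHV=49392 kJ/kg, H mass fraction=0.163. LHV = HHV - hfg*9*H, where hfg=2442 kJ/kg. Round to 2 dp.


LHV = HHV - hfg * 9 * H
Water correction = 2442 * 9 * 0.163 = 3582.414 kJ/kg
LHV = 49392 - 3582.414 = 45809.59 kJ/kg


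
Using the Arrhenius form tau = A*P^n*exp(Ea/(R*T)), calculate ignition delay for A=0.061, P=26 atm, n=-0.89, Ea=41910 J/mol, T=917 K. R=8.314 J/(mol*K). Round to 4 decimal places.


tau = A * P^n * exp(Ea/(R*T))
P^n = 26^(-0.89) = 0.05503940
Ea/(R*T) = 41910/(8.314*917) = 5.497159
exp(Ea/(R*T)) = 243.997768
tau = 0.061 * 0.05503940 * 243.997768 = 0.8192 ms


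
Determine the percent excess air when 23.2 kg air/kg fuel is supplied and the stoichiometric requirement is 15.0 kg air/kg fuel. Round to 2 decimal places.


Excess air = actual - stoichiometric = 23.2 - 15.0 = 8.20 kg/kg fuel
Excess air % = (excess / stoich) * 100 = (8.20 / 15.0) * 100 = 54.67%


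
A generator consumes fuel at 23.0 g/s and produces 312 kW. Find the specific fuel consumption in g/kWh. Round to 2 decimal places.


SFC = (mf / BP) * 3600
Rate = 23.0 / 312 = 0.073718 g/(s*kW)
SFC = 0.073718 * 3600 = 265.38 g/kWh


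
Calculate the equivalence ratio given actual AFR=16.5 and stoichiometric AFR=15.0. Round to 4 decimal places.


phi = AFR_stoich / AFR_actual
phi = 15.0 / 16.5 = 0.9091


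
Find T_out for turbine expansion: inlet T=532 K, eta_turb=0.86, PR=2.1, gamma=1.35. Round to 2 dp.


T_out = T_in * (1 - eta * (1 - PR^(-(gamma-1)/gamma)))
Exponent = -(1.35-1)/1.35 = -0.25925926
PR^exp = 2.1^(-0.25925926) = 0.82501466
Factor = 1 - 0.86*(1 - 0.82501466) = 0.84951261
T_out = 532 * 0.84951261 = 451.94 K


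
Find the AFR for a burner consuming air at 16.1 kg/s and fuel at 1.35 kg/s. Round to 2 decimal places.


AFR = m_air / m_fuel
AFR = 16.1 / 1.35 = 11.93


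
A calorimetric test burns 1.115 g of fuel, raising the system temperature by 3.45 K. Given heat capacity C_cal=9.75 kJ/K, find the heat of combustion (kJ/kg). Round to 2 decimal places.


Hc = C_cal * delta_T / m_fuel
Q_released = 9.75 * 3.45 = 33.6375 kJ
m_fuel = 1.115 g = 1.115/1000 kg = 0.001115 kg
Hc = 33.6375 / 0.001115 = 30168.16 kJ/kg


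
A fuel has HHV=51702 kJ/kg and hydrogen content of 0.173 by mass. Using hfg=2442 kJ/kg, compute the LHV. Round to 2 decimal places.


LHV = HHV - hfg * 9 * H
Water correction = 2442 * 9 * 0.173 = 3802.194 kJ/kg
LHV = 51702 - 3802.194 = 47899.81 kJ/kg


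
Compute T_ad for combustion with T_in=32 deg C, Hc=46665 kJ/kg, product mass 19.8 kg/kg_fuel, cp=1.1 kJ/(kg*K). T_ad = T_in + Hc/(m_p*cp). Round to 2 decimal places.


T_ad = T_in + Hc / (m_p * cp)
Denominator = 19.8 * 1.1 = 21.7800
Temperature rise = 46665 / 21.7800 = 2142.56 K
T_ad = 32 + 2142.56 = 2174.56 deg C


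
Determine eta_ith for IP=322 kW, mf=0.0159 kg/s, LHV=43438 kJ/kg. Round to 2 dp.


eta_ith = (IP / (mf * LHV)) * 100
Denominator = 0.0159 * 43438 = 690.6642 kW
eta_ith = (322 / 690.6642) * 100 = 46.62%


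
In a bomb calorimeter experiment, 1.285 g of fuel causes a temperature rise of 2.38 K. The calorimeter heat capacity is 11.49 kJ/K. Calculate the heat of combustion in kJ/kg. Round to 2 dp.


Hc = C_cal * delta_T / m_fuel
Q_released = 11.49 * 2.38 = 27.3462 kJ
m_fuel = 1.285 g = 1.285/1000 kg = 0.001285 kg
Hc = 27.3462 / 0.001285 = 21281.09 kJ/kg


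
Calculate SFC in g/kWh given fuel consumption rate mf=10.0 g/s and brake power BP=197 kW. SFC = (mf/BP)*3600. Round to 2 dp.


SFC = (mf / BP) * 3600
Rate = 10.0 / 197 = 0.050761 g/(s*kW)
SFC = 0.050761 * 3600 = 182.74 g/kWh


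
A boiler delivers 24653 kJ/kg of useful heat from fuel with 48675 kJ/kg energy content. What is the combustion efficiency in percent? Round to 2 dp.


Efficiency = (Q_useful / Q_fuel) * 100
Efficiency = (24653 / 48675) * 100
Efficiency = 0.5065 * 100 = 50.65%


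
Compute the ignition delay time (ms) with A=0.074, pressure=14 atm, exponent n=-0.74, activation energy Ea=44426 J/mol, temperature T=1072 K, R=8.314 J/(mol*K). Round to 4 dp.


tau = A * P^n * exp(Ea/(R*T))
P^n = 14^(-0.74) = 0.14186173
Ea/(R*T) = 44426/(8.314*1072) = 4.984624
exp(Ea/(R*T)) = 146.148617
tau = 0.074 * 0.14186173 * 146.148617 = 1.5342 ms


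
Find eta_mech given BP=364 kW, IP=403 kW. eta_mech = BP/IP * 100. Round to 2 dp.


eta_mech = (BP / IP) * 100
Ratio = 364 / 403 = 0.9032
eta_mech = 0.9032 * 100 = 90.32%


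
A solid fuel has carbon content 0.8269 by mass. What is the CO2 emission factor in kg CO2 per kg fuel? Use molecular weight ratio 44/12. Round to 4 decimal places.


EF = C_frac * (M_CO2 / M_C)
EF = 0.8269 * (44/12)
EF = 0.8269 * 3.666667 = 3.0320 kg_CO2/kg_fuel


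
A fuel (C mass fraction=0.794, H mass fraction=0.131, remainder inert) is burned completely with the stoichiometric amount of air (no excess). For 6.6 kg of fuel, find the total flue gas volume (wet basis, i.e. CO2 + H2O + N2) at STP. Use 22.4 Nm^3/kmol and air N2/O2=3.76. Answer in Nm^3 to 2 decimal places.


Per kg fuel: CO2 = (C/12 kmol)*22.4 = (0.794/12)*22.4 = 1.48213 Nm^3
Per kg fuel: H2O = (H/2 kmol)*22.4 = (0.131/2)*22.4 = 1.46720 Nm^3
O2 needed per kg fuel = C/12 + H/4 = 0.794/12 + 0.131/4 = 0.09891667 kmol
Per kg fuel: N2 = O2*3.76*22.4 = 0.09891667*3.76*22.4 = 8.33116 Nm^3
Total per kg = 1.48213 + 1.46720 + 8.33116 = 11.28049 Nm^3
Total = 11.28049 * 6.6 = 74.45 Nm^3


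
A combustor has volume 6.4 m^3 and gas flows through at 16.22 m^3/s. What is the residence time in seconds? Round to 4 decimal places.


tau = V / Q_flow
tau = 6.4 / 16.22 = 0.3946 s


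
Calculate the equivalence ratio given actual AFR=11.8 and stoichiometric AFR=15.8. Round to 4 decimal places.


phi = AFR_stoich / AFR_actual
phi = 15.8 / 11.8 = 1.3390


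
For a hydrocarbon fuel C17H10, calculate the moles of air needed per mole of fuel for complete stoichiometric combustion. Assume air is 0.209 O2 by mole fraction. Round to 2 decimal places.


Balanced combustion: C17H10 + 19.5 O2 -> 17 CO2 + 5 H2O
O2 needed = C + H/4 = 17 + 10/4 = 19.50 moles
Air moles = O2 / 0.209 = 19.50 / 0.209 = 93.30 moles air


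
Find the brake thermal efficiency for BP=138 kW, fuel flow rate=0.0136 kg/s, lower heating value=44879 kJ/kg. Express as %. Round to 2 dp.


eta_BTE = (BP / (mf * LHV)) * 100
Denominator = 0.0136 * 44879 = 610.3544 kW
eta_BTE = (138 / 610.3544) * 100 = 22.61%


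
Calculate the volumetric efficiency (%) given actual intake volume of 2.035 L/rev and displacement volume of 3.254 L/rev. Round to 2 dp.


eta_v = (V_actual / V_disp) * 100
Ratio = 2.035 / 3.254 = 0.6254
eta_v = 0.6254 * 100 = 62.54%


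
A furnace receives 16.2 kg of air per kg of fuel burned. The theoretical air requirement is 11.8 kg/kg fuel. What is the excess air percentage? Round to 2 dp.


Excess air = actual - stoichiometric = 16.2 - 11.8 = 4.40 kg/kg fuel
Excess air % = (excess / stoich) * 100 = (4.40 / 11.8) * 100 = 37.29%


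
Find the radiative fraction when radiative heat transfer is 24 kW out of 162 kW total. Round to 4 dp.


f_rad = Q_rad / Q_total
f_rad = 24 / 162 = 0.1481


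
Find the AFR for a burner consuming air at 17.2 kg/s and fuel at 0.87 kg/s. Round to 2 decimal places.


AFR = m_air / m_fuel
AFR = 17.2 / 0.87 = 19.77


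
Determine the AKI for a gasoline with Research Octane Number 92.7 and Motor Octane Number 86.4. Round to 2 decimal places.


AKI = (RON + MON) / 2
AKI = (92.7 + 86.4) / 2
AKI = 179.1 / 2 = 89.55


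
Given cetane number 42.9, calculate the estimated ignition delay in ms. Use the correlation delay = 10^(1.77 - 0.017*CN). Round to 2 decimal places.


delay = 10^(1.77 - 0.017*CN)
Exponent = 1.77 - 0.017*42.9 = 1.0407
delay = 10^1.0407 = 10.98 ms


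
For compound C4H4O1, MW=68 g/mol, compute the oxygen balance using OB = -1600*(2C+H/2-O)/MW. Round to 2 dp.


OB = -1600 * (2C + H/2 - O) / MW
Inner = 2*4 + 4/2 - 1 = 9.00
OB = -1600 * 9.00 / 68 = -211.76%


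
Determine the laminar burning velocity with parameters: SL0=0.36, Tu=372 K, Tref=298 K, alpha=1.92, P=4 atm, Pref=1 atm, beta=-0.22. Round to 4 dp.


SL = SL0 * (Tu/Tref)^alpha * (P/Pref)^beta
T ratio = 372/298 = 1.24832215
(T ratio)^alpha = 1.24832215^1.92 = 1.530901
(P/Pref)^beta = 4^(-0.22) = 0.737135
SL = 0.36 * 1.530901 * 0.737135 = 0.4063 m/s


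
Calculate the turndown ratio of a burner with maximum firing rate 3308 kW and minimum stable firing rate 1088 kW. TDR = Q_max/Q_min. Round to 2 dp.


TDR = Q_max / Q_min
TDR = 3308 / 1088 = 3.04


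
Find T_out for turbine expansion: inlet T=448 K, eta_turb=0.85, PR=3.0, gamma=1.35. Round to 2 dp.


T_out = T_in * (1 - eta * (1 - PR^(-(gamma-1)/gamma)))
Exponent = -(1.35-1)/1.35 = -0.25925926
PR^exp = 3.0^(-0.25925926) = 0.75214556
Factor = 1 - 0.85*(1 - 0.75214556) = 0.78932373
T_out = 448 * 0.78932373 = 353.62 K


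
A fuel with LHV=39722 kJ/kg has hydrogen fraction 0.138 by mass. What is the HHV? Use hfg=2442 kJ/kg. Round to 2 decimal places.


HHV = LHV + hfg * 9 * H
Water addition = 2442 * 9 * 0.138 = 3032.964 kJ/kg
HHV = 39722 + 3032.964 = 42754.96 kJ/kg


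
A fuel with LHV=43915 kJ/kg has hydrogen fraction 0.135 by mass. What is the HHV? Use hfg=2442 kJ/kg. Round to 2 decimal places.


HHV = LHV + hfg * 9 * H
Water addition = 2442 * 9 * 0.135 = 2967.030 kJ/kg
HHV = 43915 + 2967.030 = 46882.03 kJ/kg


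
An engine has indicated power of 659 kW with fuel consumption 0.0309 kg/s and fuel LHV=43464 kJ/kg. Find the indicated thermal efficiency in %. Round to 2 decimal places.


eta_ith = (IP / (mf * LHV)) * 100
Denominator = 0.0309 * 43464 = 1343.0376 kW
eta_ith = (659 / 1343.0376) * 100 = 49.07%


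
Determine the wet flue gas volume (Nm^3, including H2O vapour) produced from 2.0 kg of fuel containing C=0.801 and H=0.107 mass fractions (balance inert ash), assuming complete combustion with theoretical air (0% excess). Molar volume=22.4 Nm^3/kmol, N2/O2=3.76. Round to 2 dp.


Per kg fuel: CO2 = (C/12 kmol)*22.4 = (0.801/12)*22.4 = 1.49520 Nm^3
Per kg fuel: H2O = (H/2 kmol)*22.4 = (0.107/2)*22.4 = 1.19840 Nm^3
O2 needed per kg fuel = C/12 + H/4 = 0.801/12 + 0.107/4 = 0.09350000 kmol
Per kg fuel: N2 = O2*3.76*22.4 = 0.09350000*3.76*22.4 = 7.87494 Nm^3
Total per kg = 1.49520 + 1.19840 + 7.87494 = 10.56854 Nm^3
Total = 10.56854 * 2.0 = 21.14 Nm^3


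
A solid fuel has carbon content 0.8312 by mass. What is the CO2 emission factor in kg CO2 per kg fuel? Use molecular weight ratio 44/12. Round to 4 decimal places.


EF = C_frac * (M_CO2 / M_C)
EF = 0.8312 * (44/12)
EF = 0.8312 * 3.666667 = 3.0477 kg_CO2/kg_fuel


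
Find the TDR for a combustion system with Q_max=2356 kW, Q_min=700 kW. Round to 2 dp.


TDR = Q_max / Q_min
TDR = 2356 / 700 = 3.37


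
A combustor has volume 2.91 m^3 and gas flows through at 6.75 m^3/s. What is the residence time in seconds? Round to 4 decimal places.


tau = V / Q_flow
tau = 2.91 / 6.75 = 0.4311 s


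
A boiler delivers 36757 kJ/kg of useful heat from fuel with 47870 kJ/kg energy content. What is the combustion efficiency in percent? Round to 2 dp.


Efficiency = (Q_useful / Q_fuel) * 100
Efficiency = (36757 / 47870) * 100
Efficiency = 0.7679 * 100 = 76.79%


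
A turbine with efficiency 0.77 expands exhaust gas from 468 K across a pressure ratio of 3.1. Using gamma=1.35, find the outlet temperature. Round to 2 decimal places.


T_out = T_in * (1 - eta * (1 - PR^(-(gamma-1)/gamma)))
Exponent = -(1.35-1)/1.35 = -0.25925926
PR^exp = 3.1^(-0.25925926) = 0.74577862
Factor = 1 - 0.77*(1 - 0.74577862) = 0.80424954
T_out = 468 * 0.80424954 = 376.39 K


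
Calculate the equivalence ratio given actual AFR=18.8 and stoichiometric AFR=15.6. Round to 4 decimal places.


phi = AFR_stoich / AFR_actual
phi = 15.6 / 18.8 = 0.8298


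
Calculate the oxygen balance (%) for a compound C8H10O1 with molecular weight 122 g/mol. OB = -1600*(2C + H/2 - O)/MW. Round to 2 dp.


OB = -1600 * (2C + H/2 - O) / MW
Inner = 2*8 + 10/2 - 1 = 20.00
OB = -1600 * 20.00 / 122 = -262.30%


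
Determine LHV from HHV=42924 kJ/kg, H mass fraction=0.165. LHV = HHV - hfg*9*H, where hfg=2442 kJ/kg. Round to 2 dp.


LHV = HHV - hfg * 9 * H
Water correction = 2442 * 9 * 0.165 = 3626.370 kJ/kg
LHV = 42924 - 3626.370 = 39297.63 kJ/kg


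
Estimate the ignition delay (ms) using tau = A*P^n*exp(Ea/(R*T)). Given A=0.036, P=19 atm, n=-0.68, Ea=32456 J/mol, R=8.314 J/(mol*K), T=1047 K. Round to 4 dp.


tau = A * P^n * exp(Ea/(R*T))
P^n = 19^(-0.68) = 0.13503537
Ea/(R*T) = 32456/(8.314*1047) = 3.728536
exp(Ea/(R*T)) = 41.618118
tau = 0.036 * 0.13503537 * 41.618118 = 0.2023 ms


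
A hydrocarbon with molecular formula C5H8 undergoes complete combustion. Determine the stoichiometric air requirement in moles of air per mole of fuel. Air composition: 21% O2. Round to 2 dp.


Balanced combustion: C5H8 + 7 O2 -> 5 CO2 + 4 H2O
O2 needed = C + H/4 = 5 + 8/4 = 7.00 moles
Air moles = O2 / 0.21 = 7.00 / 0.21 = 33.33 moles air


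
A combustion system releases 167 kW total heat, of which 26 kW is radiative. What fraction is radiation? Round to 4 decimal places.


f_rad = Q_rad / Q_total
f_rad = 26 / 167 = 0.1557


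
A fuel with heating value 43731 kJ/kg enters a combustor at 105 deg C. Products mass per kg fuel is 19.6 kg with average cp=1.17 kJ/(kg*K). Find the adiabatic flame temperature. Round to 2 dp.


T_ad = T_in + Hc / (m_p * cp)
Denominator = 19.6 * 1.17 = 22.9320
Temperature rise = 43731 / 22.9320 = 1906.99 K
T_ad = 105 + 1906.99 = 2011.99 deg C


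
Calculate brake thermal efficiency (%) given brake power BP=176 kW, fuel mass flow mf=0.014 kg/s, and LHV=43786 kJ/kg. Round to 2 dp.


eta_BTE = (BP / (mf * LHV)) * 100
Denominator = 0.014 * 43786 = 613.0040 kW
eta_BTE = (176 / 613.0040) * 100 = 28.71%


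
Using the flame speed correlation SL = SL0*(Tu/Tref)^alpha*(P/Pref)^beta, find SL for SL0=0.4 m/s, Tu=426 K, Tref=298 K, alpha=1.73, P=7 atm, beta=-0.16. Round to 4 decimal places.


SL = SL0 * (Tu/Tref)^alpha * (P/Pref)^beta
T ratio = 426/298 = 1.42953020
(T ratio)^alpha = 1.42953020^1.73 = 1.855600
(P/Pref)^beta = 7^(-0.16) = 0.732461
SL = 0.4 * 1.855600 * 0.732461 = 0.5437 m/s


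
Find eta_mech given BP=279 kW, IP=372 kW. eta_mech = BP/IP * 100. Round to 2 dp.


eta_mech = (BP / IP) * 100
Ratio = 279 / 372 = 0.7500
eta_mech = 0.7500 * 100 = 75.00%


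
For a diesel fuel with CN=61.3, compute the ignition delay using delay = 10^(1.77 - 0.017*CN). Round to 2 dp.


delay = 10^(1.77 - 0.017*CN)
Exponent = 1.77 - 0.017*61.3 = 0.7279
delay = 10^0.7279 = 5.34 ms


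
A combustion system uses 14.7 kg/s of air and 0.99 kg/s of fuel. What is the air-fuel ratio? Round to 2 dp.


AFR = m_air / m_fuel
AFR = 14.7 / 0.99 = 14.85


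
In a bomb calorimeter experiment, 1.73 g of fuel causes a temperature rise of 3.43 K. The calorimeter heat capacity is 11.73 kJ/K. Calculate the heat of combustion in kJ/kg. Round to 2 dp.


Hc = C_cal * delta_T / m_fuel
Q_released = 11.73 * 3.43 = 40.2339 kJ
m_fuel = 1.73 g = 1.73/1000 kg = 0.001730 kg
Hc = 40.2339 / 0.001730 = 23256.59 kJ/kg


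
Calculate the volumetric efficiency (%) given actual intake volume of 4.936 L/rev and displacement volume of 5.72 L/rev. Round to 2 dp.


eta_v = (V_actual / V_disp) * 100
Ratio = 4.936 / 5.72 = 0.8629
eta_v = 0.8629 * 100 = 86.29%


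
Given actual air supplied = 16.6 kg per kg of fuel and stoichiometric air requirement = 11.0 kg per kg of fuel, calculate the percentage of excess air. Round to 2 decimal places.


Excess air = actual - stoichiometric = 16.6 - 11.0 = 5.60 kg/kg fuel
Excess air % = (excess / stoich) * 100 = (5.60 / 11.0) * 100 = 50.91%


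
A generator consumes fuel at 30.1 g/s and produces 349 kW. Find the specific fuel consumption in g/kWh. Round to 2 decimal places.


SFC = (mf / BP) * 3600
Rate = 30.1 / 349 = 0.086246 g/(s*kW)
SFC = 0.086246 * 3600 = 310.49 g/kWh


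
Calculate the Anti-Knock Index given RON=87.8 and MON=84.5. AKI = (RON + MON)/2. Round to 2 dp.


AKI = (RON + MON) / 2
AKI = (87.8 + 84.5) / 2
AKI = 172.3 / 2 = 86.15


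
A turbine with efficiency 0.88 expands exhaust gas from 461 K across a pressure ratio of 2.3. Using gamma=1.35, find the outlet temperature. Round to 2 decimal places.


T_out = T_in * (1 - eta * (1 - PR^(-(gamma-1)/gamma)))
Exponent = -(1.35-1)/1.35 = -0.25925926
PR^exp = 2.3^(-0.25925926) = 0.80578413
Factor = 1 - 0.88*(1 - 0.80578413) = 0.82909003
T_out = 461 * 0.82909003 = 382.21 K


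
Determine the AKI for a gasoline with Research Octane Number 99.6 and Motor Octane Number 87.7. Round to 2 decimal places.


AKI = (RON + MON) / 2
AKI = (99.6 + 87.7) / 2
AKI = 187.3 / 2 = 93.65


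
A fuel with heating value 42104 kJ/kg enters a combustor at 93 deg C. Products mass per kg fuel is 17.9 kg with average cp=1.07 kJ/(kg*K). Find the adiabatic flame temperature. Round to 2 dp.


T_ad = T_in + Hc / (m_p * cp)
Denominator = 17.9 * 1.07 = 19.1530
Temperature rise = 42104 / 19.1530 = 2198.30 K
T_ad = 93 + 2198.30 = 2291.30 deg C


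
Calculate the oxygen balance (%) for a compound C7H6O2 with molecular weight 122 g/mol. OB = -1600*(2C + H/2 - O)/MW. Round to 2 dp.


OB = -1600 * (2C + H/2 - O) / MW
Inner = 2*7 + 6/2 - 2 = 15.00
OB = -1600 * 15.00 / 122 = -196.72%


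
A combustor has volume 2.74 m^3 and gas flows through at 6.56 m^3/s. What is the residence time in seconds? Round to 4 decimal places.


tau = V / Q_flow
tau = 2.74 / 6.56 = 0.4177 s


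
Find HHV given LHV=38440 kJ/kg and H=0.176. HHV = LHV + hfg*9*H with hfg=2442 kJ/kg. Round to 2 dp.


HHV = LHV + hfg * 9 * H
Water addition = 2442 * 9 * 0.176 = 3868.128 kJ/kg
HHV = 38440 + 3868.128 = 42308.13 kJ/kg


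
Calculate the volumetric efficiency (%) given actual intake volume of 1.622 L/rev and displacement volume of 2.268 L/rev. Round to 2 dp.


eta_v = (V_actual / V_disp) * 100
Ratio = 1.622 / 2.268 = 0.7152
eta_v = 0.7152 * 100 = 71.52%


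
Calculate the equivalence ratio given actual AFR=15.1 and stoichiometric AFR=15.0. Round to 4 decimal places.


phi = AFR_stoich / AFR_actual
phi = 15.0 / 15.1 = 0.9934


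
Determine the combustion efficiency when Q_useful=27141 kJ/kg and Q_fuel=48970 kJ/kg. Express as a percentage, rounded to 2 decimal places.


Efficiency = (Q_useful / Q_fuel) * 100
Efficiency = (27141 / 48970) * 100
Efficiency = 0.5542 * 100 = 55.42%


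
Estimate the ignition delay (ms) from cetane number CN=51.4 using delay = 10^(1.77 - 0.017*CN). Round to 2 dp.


delay = 10^(1.77 - 0.017*CN)
Exponent = 1.77 - 0.017*51.4 = 0.8962
delay = 10^0.8962 = 7.87 ms


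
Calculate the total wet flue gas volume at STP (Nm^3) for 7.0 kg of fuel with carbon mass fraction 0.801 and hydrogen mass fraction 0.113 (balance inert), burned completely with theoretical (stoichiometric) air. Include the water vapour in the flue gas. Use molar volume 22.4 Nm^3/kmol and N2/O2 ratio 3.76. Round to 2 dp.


Per kg fuel: CO2 = (C/12 kmol)*22.4 = (0.801/12)*22.4 = 1.49520 Nm^3
Per kg fuel: H2O = (H/2 kmol)*22.4 = (0.113/2)*22.4 = 1.26560 Nm^3
O2 needed per kg fuel = C/12 + H/4 = 0.801/12 + 0.113/4 = 0.09500000 kmol
Per kg fuel: N2 = O2*3.76*22.4 = 0.09500000*3.76*22.4 = 8.00128 Nm^3
Total per kg = 1.49520 + 1.26560 + 8.00128 = 10.76208 Nm^3
Total = 10.76208 * 7.0 = 75.33 Nm^3


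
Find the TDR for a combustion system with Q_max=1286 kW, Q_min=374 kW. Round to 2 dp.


TDR = Q_max / Q_min
TDR = 1286 / 374 = 3.44


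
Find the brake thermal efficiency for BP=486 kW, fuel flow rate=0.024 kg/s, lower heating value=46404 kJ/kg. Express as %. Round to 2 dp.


eta_BTE = (BP / (mf * LHV)) * 100
Denominator = 0.024 * 46404 = 1113.6960 kW
eta_BTE = (486 / 1113.6960) * 100 = 43.64%


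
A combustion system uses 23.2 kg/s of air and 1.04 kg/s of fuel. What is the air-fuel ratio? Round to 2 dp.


AFR = m_air / m_fuel
AFR = 23.2 / 1.04 = 22.31


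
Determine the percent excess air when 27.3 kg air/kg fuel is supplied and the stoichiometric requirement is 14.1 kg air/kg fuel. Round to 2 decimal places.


Excess air = actual - stoichiometric = 27.3 - 14.1 = 13.20 kg/kg fuel
Excess air % = (excess / stoich) * 100 = (13.20 / 14.1) * 100 = 93.62%


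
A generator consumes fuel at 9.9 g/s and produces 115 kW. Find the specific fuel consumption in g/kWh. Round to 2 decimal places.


SFC = (mf / BP) * 3600
Rate = 9.9 / 115 = 0.086087 g/(s*kW)
SFC = 0.086087 * 3600 = 309.91 g/kWh


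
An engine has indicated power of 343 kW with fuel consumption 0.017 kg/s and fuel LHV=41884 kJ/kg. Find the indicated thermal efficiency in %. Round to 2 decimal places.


eta_ith = (IP / (mf * LHV)) * 100
Denominator = 0.017 * 41884 = 712.0280 kW
eta_ith = (343 / 712.0280) * 100 = 48.17%


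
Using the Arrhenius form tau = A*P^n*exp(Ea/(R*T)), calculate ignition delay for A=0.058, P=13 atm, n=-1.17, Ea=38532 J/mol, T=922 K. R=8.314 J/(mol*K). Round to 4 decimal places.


tau = A * P^n * exp(Ea/(R*T))
P^n = 13^(-1.17) = 0.04973777
Ea/(R*T) = 38532/(8.314*922) = 5.026673
exp(Ea/(R*T)) = 152.425008
tau = 0.058 * 0.04973777 * 152.425008 = 0.4397 ms


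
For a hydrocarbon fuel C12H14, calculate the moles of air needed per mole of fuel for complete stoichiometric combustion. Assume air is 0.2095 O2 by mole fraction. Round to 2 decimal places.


Balanced combustion: C12H14 + 15.5 O2 -> 12 CO2 + 7 H2O
O2 needed = C + H/4 = 12 + 14/4 = 15.50 moles
Air moles = O2 / 0.2095 = 15.50 / 0.2095 = 73.99 moles air


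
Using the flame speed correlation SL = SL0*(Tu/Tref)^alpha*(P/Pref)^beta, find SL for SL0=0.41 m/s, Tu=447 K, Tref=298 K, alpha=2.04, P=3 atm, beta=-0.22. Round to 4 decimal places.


SL = SL0 * (Tu/Tref)^alpha * (P/Pref)^beta
T ratio = 447/298 = 1.50000000
(T ratio)^alpha = 1.50000000^2.04 = 2.286789
(P/Pref)^beta = 3^(-0.22) = 0.785296
SL = 0.41 * 2.286789 * 0.785296 = 0.7363 m/s


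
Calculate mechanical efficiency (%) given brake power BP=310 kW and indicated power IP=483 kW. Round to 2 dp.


eta_mech = (BP / IP) * 100
Ratio = 310 / 483 = 0.6418
eta_mech = 0.6418 * 100 = 64.18%


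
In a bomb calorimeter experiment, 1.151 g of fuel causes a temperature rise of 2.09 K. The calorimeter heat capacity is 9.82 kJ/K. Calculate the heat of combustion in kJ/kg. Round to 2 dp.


Hc = C_cal * delta_T / m_fuel
Q_released = 9.82 * 2.09 = 20.5238 kJ
m_fuel = 1.151 g = 1.151/1000 kg = 0.001151 kg
Hc = 20.5238 / 0.001151 = 17831.28 kJ/kg


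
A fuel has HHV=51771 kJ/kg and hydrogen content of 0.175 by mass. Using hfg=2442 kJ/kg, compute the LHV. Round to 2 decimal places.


LHV = HHV - hfg * 9 * H
Water correction = 2442 * 9 * 0.175 = 3846.150 kJ/kg
LHV = 51771 - 3846.150 = 47924.85 kJ/kg


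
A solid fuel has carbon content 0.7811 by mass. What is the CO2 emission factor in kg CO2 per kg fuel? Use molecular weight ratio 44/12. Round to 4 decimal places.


EF = C_frac * (M_CO2 / M_C)
EF = 0.7811 * (44/12)
EF = 0.7811 * 3.666667 = 2.8640 kg_CO2/kg_fuel


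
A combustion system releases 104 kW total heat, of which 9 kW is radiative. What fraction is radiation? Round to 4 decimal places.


f_rad = Q_rad / Q_total
f_rad = 9 / 104 = 0.0865


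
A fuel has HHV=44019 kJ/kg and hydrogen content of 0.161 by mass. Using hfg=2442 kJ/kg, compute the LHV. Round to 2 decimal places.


LHV = HHV - hfg * 9 * H
Water correction = 2442 * 9 * 0.161 = 3538.458 kJ/kg
LHV = 44019 - 3538.458 = 40480.54 kJ/kg


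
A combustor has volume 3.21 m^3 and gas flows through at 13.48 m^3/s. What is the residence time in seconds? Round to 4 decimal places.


tau = V / Q_flow
tau = 3.21 / 13.48 = 0.2381 s


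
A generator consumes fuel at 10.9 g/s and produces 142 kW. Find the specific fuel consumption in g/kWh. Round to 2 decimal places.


SFC = (mf / BP) * 3600
Rate = 10.9 / 142 = 0.076761 g/(s*kW)
SFC = 0.076761 * 3600 = 276.34 g/kWh


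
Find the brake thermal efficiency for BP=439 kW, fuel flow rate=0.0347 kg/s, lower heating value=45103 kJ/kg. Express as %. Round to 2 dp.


eta_BTE = (BP / (mf * LHV)) * 100
Denominator = 0.0347 * 45103 = 1565.0741 kW
eta_BTE = (439 / 1565.0741) * 100 = 28.05%
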